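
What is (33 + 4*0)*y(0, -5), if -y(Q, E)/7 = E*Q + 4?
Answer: -924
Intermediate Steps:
y(Q, E) = -28 - 7*E*Q (y(Q, E) = -7*(E*Q + 4) = -7*(4 + E*Q) = -28 - 7*E*Q)
(33 + 4*0)*y(0, -5) = (33 + 4*0)*(-28 - 7*(-5)*0) = (33 + 0)*(-28 + 0) = 33*(-28) = -924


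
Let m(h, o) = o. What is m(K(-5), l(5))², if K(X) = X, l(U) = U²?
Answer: 625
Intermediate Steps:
m(K(-5), l(5))² = (5²)² = 25² = 625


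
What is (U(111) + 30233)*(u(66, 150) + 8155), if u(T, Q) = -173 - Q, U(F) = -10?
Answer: 236706536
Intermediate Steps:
(U(111) + 30233)*(u(66, 150) + 8155) = (-10 + 30233)*((-173 - 1*150) + 8155) = 30223*((-173 - 150) + 8155) = 30223*(-323 + 8155) = 30223*7832 = 236706536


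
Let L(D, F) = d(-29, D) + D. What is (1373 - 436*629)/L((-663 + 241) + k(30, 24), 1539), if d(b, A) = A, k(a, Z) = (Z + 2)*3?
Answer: 272871/688 ≈ 396.61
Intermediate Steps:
k(a, Z) = 6 + 3*Z (k(a, Z) = (2 + Z)*3 = 6 + 3*Z)
L(D, F) = 2*D (L(D, F) = D + D = 2*D)
(1373 - 436*629)/L((-663 + 241) + k(30, 24), 1539) = (1373 - 436*629)/((2*((-663 + 241) + (6 + 3*24)))) = (1373 - 274244)/((2*(-422 + (6 + 72)))) = -272871*1/(2*(-422 + 78)) = -272871/(2*(-344)) = -272871/(-688) = -272871*(-1/688) = 272871/688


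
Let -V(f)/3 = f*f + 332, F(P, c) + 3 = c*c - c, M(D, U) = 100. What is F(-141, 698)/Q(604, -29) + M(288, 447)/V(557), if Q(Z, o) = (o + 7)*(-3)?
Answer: 151098586043/20498346 ≈ 7371.3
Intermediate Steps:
F(P, c) = -3 + c² - c (F(P, c) = -3 + (c*c - c) = -3 + (c² - c) = -3 + c² - c)
V(f) = -996 - 3*f² (V(f) = -3*(f*f + 332) = -3*(f² + 332) = -3*(332 + f²) = -996 - 3*f²)
Q(Z, o) = -21 - 3*o (Q(Z, o) = (7 + o)*(-3) = -21 - 3*o)
F(-141, 698)/Q(604, -29) + M(288, 447)/V(557) = (-3 + 698² - 1*698)/(-21 - 3*(-29)) + 100/(-996 - 3*557²) = (-3 + 487204 - 698)/(-21 + 87) + 100/(-996 - 3*310249) = 486503/66 + 100/(-996 - 930747) = 486503*(1/66) + 100/(-931743) = 486503/66 + 100*(-1/931743) = 486503/66 - 100/931743 = 151098586043/20498346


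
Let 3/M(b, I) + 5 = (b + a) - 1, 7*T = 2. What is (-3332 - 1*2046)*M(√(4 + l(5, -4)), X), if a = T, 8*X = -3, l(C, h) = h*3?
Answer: 188230/83 + 131761*I*√2/166 ≈ 2267.8 + 1122.5*I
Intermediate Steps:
l(C, h) = 3*h
X = -3/8 (X = (⅛)*(-3) = -3/8 ≈ -0.37500)
T = 2/7 (T = (⅐)*2 = 2/7 ≈ 0.28571)
a = 2/7 ≈ 0.28571
M(b, I) = 3/(-40/7 + b) (M(b, I) = 3/(-5 + ((b + 2/7) - 1)) = 3/(-5 + ((2/7 + b) - 1)) = 3/(-5 + (-5/7 + b)) = 3/(-40/7 + b))
(-3332 - 1*2046)*M(√(4 + l(5, -4)), X) = (-3332 - 1*2046)*(21/(-40 + 7*√(4 + 3*(-4)))) = (-3332 - 2046)*(21/(-40 + 7*√(4 - 12))) = -112938/(-40 + 7*√(-8)) = -112938/(-40 + 7*(2*I*√2)) = -112938/(-40 + 14*I*√2)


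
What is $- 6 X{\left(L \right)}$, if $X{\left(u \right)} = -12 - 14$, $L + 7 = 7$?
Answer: $156$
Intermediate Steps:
$L = 0$ ($L = -7 + 7 = 0$)
$X{\left(u \right)} = -26$
$- 6 X{\left(L \right)} = \left(-6\right) \left(-26\right) = 156$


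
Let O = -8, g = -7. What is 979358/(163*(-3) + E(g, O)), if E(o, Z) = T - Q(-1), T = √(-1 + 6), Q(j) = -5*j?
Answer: -483802852/244031 - 979358*√5/244031 ≈ -1991.5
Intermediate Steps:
T = √5 ≈ 2.2361
E(o, Z) = -5 + √5 (E(o, Z) = √5 - (-5)*(-1) = √5 - 1*5 = √5 - 5 = -5 + √5)
979358/(163*(-3) + E(g, O)) = 979358/(163*(-3) + (-5 + √5)) = 979358/(-489 + (-5 + √5)) = 979358/(-494 + √5)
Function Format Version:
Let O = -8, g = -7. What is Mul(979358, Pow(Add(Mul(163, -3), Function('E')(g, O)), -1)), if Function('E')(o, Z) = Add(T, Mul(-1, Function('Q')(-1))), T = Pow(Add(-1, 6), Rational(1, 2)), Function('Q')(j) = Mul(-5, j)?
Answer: Add(Rational(-483802852, 244031), Mul(Rational(-979358, 244031), Pow(5, Rational(1, 2)))) ≈ -1991.5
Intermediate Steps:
T = Pow(5, Rational(1, 2)) ≈ 2.2361
Function('E')(o, Z) = Add(-5, Pow(5, Rational(1, 2))) (Function('E')(o, Z) = Add(Pow(5, Rational(1, 2)), Mul(-1, Mul(-5, -1))) = Add(Pow(5, Rational(1, 2)), Mul(-1, 5)) = Add(Pow(5, Rational(1, 2)), -5) = Add(-5, Pow(5, Rational(1, 2))))
Mul(979358, Pow(Add(Mul(163, -3), Function('E')(g, O)), -1)) = Mul(979358, Pow(Add(Mul(163, -3), Add(-5, Pow(5, Rational(1, 2)))), -1)) = Mul(979358, Pow(Add(-489, Add(-5, Pow(5, Rational(1, 2)))), -1)) = Mul(979358, Pow(Add(-494, Pow(5, Rational(1, 2))), -1))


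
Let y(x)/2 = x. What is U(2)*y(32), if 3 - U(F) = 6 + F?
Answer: -320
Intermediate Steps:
U(F) = -3 - F (U(F) = 3 - (6 + F) = 3 + (-6 - F) = -3 - F)
y(x) = 2*x
U(2)*y(32) = (-3 - 1*2)*(2*32) = (-3 - 2)*64 = -5*64 = -320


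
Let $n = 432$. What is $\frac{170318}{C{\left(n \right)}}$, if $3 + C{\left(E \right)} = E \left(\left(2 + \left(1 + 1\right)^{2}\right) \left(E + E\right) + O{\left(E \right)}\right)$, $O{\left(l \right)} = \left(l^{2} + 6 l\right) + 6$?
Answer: $\frac{170318}{83983389} \approx 0.002028$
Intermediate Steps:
$O{\left(l \right)} = 6 + l^{2} + 6 l$
$C{\left(E \right)} = -3 + E \left(6 + E^{2} + 18 E\right)$ ($C{\left(E \right)} = -3 + E \left(\left(2 + \left(1 + 1\right)^{2}\right) \left(E + E\right) + \left(6 + E^{2} + 6 E\right)\right) = -3 + E \left(\left(2 + 2^{2}\right) 2 E + \left(6 + E^{2} + 6 E\right)\right) = -3 + E \left(\left(2 + 4\right) 2 E + \left(6 + E^{2} + 6 E\right)\right) = -3 + E \left(6 \cdot 2 E + \left(6 + E^{2} + 6 E\right)\right) = -3 + E \left(12 E + \left(6 + E^{2} + 6 E\right)\right) = -3 + E \left(6 + E^{2} + 18 E\right)$)
$\frac{170318}{C{\left(n \right)}} = \frac{170318}{-3 + 432^{3} + 6 \cdot 432 + 18 \cdot 432^{2}} = \frac{170318}{-3 + 80621568 + 2592 + 18 \cdot 186624} = \frac{170318}{-3 + 80621568 + 2592 + 3359232} = \frac{170318}{83983389}$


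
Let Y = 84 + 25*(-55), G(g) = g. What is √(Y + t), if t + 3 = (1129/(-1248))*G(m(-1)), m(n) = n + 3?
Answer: I*√31534815/156 ≈ 35.997*I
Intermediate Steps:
m(n) = 3 + n
Y = -1291 (Y = 84 - 1375 = -1291)
t = -3001/624 (t = -3 + (1129/(-1248))*(3 - 1) = -3 + (1129*(-1/1248))*2 = -3 - 1129/1248*2 = -3 - 1129/624 = -3001/624 ≈ -4.8093)
√(Y + t) = √(-1291 - 3001/624) = √(-808585/624) = I*√31534815/156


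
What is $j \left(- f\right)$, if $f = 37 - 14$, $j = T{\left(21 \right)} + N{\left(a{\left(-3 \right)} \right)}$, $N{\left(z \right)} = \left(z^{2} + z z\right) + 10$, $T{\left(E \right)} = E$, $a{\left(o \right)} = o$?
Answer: $-1127$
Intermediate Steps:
$N{\left(z \right)} = 10 + 2 z^{2}$ ($N{\left(z \right)} = \left(z^{2} + z^{2}\right) + 10 = 2 z^{2} + 10 = 10 + 2 z^{2}$)
$j = 49$ ($j = 21 + \left(10 + 2 \left(-3\right)^{2}\right) = 21 + \left(10 + 2 \cdot 9\right) = 21 + \left(10 + 18\right) = 21 + 28 = 49$)
$f = 23$
$j \left(- f\right) = 49 \left(\left(-1\right) 23\right) = 49 \left(-23\right) = -1127$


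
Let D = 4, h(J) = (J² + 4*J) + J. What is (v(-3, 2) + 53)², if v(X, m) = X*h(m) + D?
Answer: 225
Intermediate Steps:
h(J) = J² + 5*J
v(X, m) = 4 + X*m*(5 + m) (v(X, m) = X*(m*(5 + m)) + 4 = X*m*(5 + m) + 4 = 4 + X*m*(5 + m))
(v(-3, 2) + 53)² = ((4 - 3*2*(5 + 2)) + 53)² = ((4 - 3*2*7) + 53)² = ((4 - 42) + 53)² = (-38 + 53)² = 15² = 225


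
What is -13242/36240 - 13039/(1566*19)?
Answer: -72211319/89857080 ≈ -0.80362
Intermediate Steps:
-13242/36240 - 13039/(1566*19) = -13242*1/36240 - 13039/29754 = -2207/6040 - 13039*1/29754 = -2207/6040 - 13039/29754 = -72211319/89857080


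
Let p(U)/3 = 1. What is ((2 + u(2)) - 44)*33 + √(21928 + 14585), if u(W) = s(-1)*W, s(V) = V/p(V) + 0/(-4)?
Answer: -1408 + 3*√4057 ≈ -1216.9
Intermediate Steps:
p(U) = 3 (p(U) = 3*1 = 3)
s(V) = V/3 (s(V) = V/3 + 0/(-4) = V*(⅓) + 0*(-¼) = V/3 + 0 = V/3)
u(W) = -W/3 (u(W) = ((⅓)*(-1))*W = -W/3)
((2 + u(2)) - 44)*33 + √(21928 + 14585) = ((2 - ⅓*2) - 44)*33 + √(21928 + 14585) = ((2 - ⅔) - 44)*33 + √36513 = (4/3 - 44)*33 + 3*√4057 = -128/3*33 + 3*√4057 = -1408 + 3*√4057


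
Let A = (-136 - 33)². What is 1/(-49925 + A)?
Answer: -1/21364 ≈ -4.6808e-5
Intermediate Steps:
A = 28561 (A = (-169)² = 28561)
1/(-49925 + A) = 1/(-49925 + 28561) = 1/(-21364) = -1/21364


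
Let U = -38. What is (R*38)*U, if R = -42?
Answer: 60648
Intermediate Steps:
(R*38)*U = -42*38*(-38) = -1596*(-38) = 60648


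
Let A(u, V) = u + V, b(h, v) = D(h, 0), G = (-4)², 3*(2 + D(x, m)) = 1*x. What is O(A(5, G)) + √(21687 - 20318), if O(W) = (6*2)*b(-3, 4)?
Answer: 1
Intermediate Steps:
D(x, m) = -2 + x/3 (D(x, m) = -2 + (1*x)/3 = -2 + x/3)
G = 16
b(h, v) = -2 + h/3
A(u, V) = V + u
O(W) = -36 (O(W) = (6*2)*(-2 + (⅓)*(-3)) = 12*(-2 - 1) = 12*(-3) = -36)
O(A(5, G)) + √(21687 - 20318) = -36 + √(21687 - 20318) = -36 + √1369 = -36 + 37 = 1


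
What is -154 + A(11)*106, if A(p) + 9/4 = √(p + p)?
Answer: -785/2 + 106*√22 ≈ 104.68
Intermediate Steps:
A(p) = -9/4 + √2*√p (A(p) = -9/4 + √(p + p) = -9/4 + √(2*p) = -9/4 + √2*√p)
-154 + A(11)*106 = -154 + (-9/4 + √2*√11)*106 = -154 + (-9/4 + √22)*106 = -154 + (-477/2 + 106*√22) = -785/2 + 106*√22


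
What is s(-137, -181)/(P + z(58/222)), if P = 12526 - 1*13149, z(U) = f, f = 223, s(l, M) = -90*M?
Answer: -1629/40 ≈ -40.725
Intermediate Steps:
z(U) = 223
P = -623 (P = 12526 - 13149 = -623)
s(-137, -181)/(P + z(58/222)) = (-90*(-181))/(-623 + 223) = 16290/(-400) = 16290*(-1/400) = -1629/40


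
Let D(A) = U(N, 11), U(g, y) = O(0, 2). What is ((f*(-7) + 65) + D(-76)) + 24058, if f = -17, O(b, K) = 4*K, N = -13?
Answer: 24250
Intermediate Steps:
U(g, y) = 8 (U(g, y) = 4*2 = 8)
D(A) = 8
((f*(-7) + 65) + D(-76)) + 24058 = ((-17*(-7) + 65) + 8) + 24058 = ((119 + 65) + 8) + 24058 = (184 + 8) + 24058 = 192 + 24058 = 24250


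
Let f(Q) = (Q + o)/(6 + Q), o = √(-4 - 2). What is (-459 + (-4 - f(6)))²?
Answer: (5562 + I*√6)²/144 ≈ 2.1483e+5 + 189.22*I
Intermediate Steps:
o = I*√6 (o = √(-6) = I*√6 ≈ 2.4495*I)
f(Q) = (Q + I*√6)/(6 + Q)
(-459 + (-4 - f(6)))² = (-459 + (-4 - (6 + I*√6)/(6 + 6)))² = (-459 + (-4 - (6 + I*√6)/12))² = (-459 + (-4 - (½ + I*√6/12)))² = (-459 + (-4 + (-½ - I*√6/12)))² = (-459 + (-9/2 - I*√6/12))² = (-927/2 - I*√6/12)²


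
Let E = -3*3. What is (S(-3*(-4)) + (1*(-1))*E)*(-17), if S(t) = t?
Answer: -357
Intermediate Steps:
E = -9
(S(-3*(-4)) + (1*(-1))*E)*(-17) = (-3*(-4) + (1*(-1))*(-9))*(-17) = (12 - 1*(-9))*(-17) = (12 + 9)*(-17) = 21*(-17) = -357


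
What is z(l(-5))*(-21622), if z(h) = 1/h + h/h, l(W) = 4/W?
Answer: 10811/2 ≈ 5405.5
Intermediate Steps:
z(h) = 1 + 1/h (z(h) = 1/h + 1 = 1 + 1/h)
z(l(-5))*(-21622) = ((1 + 4/(-5))/((4/(-5))))*(-21622) = ((1 + 4*(-1/5))/((4*(-1/5))))*(-21622) = ((1 - 4/5)/(-4/5))*(-21622) = -5/4*1/5*(-21622) = -1/4*(-21622) = 10811/2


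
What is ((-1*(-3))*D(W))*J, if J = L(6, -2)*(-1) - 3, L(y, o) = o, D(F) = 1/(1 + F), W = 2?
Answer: -1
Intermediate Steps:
J = -1 (J = -2*(-1) - 3 = 2 - 3 = -1)
((-1*(-3))*D(W))*J = ((-1*(-3))/(1 + 2))*(-1) = (3/3)*(-1) = (3*(⅓))*(-1) = 1*(-1) = -1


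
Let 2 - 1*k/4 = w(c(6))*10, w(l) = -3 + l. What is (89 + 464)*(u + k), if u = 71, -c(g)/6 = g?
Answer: 906367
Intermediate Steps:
c(g) = -6*g
k = 1568 (k = 8 - 4*(-3 - 6*6)*10 = 8 - 4*(-3 - 36)*10 = 8 - (-156)*10 = 8 - 4*(-390) = 8 + 1560 = 1568)
(89 + 464)*(u + k) = (89 + 464)*(71 + 1568) = 553*1639 = 906367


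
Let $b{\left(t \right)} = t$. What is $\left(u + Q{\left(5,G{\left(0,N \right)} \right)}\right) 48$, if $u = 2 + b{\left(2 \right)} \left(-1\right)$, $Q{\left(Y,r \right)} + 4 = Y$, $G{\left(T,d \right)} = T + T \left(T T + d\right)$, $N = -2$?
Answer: $48$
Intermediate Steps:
$G{\left(T,d \right)} = T + T \left(d + T^{2}\right)$ ($G{\left(T,d \right)} = T + T \left(T^{2} + d\right) = T + T \left(d + T^{2}\right)$)
$Q{\left(Y,r \right)} = -4 + Y$
$u = 0$ ($u = 2 + 2 \left(-1\right) = 2 - 2 = 0$)
$\left(u + Q{\left(5,G{\left(0,N \right)} \right)}\right) 48 = \left(0 + \left(-4 + 5\right)\right) 48 = \left(0 + 1\right) 48 = 1 \cdot 48 = 48$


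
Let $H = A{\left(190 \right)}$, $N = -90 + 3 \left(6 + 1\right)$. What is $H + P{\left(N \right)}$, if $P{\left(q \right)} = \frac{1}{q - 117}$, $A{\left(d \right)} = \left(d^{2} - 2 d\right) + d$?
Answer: $\frac{6679259}{186} \approx 35910.0$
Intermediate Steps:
$A{\left(d \right)} = d^{2} - d$
$N = -69$ ($N = -90 + 3 \cdot 7 = -90 + 21 = -69$)
$P{\left(q \right)} = \frac{1}{-117 + q}$
$H = 35910$ ($H = 190 \left(-1 + 190\right) = 190 \cdot 189 = 35910$)
$H + P{\left(N \right)} = 35910 + \frac{1}{-117 - 69} = 35910 + \frac{1}{-186} = 35910 - \frac{1}{186} = \frac{6679259}{186}$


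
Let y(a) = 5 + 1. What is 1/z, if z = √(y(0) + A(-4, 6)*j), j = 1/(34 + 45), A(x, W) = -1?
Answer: √37367/473 ≈ 0.40868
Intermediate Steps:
y(a) = 6
j = 1/79 ≈ 0.012658
z = √37367/79 (z = √(6 - 1*1/79) = √(6 - 1/79) = √(473/79) = √37367/79 ≈ 2.4469)
1/z = 1/(√37367/79) = √37367/473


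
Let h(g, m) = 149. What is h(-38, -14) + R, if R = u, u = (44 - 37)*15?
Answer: 254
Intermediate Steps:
u = 105 (u = 7*15 = 105)
R = 105
h(-38, -14) + R = 149 + 105 = 254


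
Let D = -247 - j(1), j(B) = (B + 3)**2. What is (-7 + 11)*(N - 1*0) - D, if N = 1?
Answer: 267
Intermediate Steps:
j(B) = (3 + B)**2
D = -263 (D = -247 - (3 + 1)**2 = -247 - 1*4**2 = -247 - 1*16 = -247 - 16 = -263)
(-7 + 11)*(N - 1*0) - D = (-7 + 11)*(1 - 1*0) - 1*(-263) = 4*(1 + 0) + 263 = 4*1 + 263 = 4 + 263 = 267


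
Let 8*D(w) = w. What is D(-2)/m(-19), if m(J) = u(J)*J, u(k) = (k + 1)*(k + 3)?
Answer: 1/21888 ≈ 4.5687e-5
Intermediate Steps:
u(k) = (1 + k)*(3 + k)
D(w) = w/8
m(J) = J*(3 + J**2 + 4*J) (m(J) = (3 + J**2 + 4*J)*J = J*(3 + J**2 + 4*J))
D(-2)/m(-19) = ((1/8)*(-2))/((-19*(3 + (-19)**2 + 4*(-19)))) = -(-1/(19*(3 + 361 - 76)))/4 = -1/(4*((-19*288))) = -1/4/(-5472) = -1/4*(-1/5472) = 1/21888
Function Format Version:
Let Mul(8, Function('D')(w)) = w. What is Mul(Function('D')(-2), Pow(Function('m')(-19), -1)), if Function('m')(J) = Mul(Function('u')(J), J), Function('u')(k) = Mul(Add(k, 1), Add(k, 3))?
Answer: Rational(1, 21888) ≈ 4.5687e-5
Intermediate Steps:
Function('u')(k) = Mul(Add(1, k), Add(3, k))
Function('D')(w) = Mul(Rational(1, 8), w)
Function('m')(J) = Mul(J, Add(3, Pow(J, 2), Mul(4, J))) (Function('m')(J) = Mul(Add(3, Pow(J, 2), Mul(4, J)), J) = Mul(J, Add(3, Pow(J, 2), Mul(4, J))))
Mul(Function('D')(-2), Pow(Function('m')(-19), -1)) = Mul(Mul(Rational(1, 8), -2), Pow(Mul(-19, Add(3, Pow(-19, 2), Mul(4, -19))), -1)) = Mul(Rational(-1, 4), Pow(Mul(-19, Add(3, 361, -76)), -1)) = Mul(Rational(-1, 4), Pow(Mul(-19, 288), -1)) = Mul(Rational(-1, 4), Pow(-5472, -1)) = Mul(Rational(-1, 4), Rational(-1, 5472)) = Rational(1, 21888)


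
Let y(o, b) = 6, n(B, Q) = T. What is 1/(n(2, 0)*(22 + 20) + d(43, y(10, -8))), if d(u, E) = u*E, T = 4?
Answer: 1/426 ≈ 0.0023474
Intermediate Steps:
n(B, Q) = 4
d(u, E) = E*u
1/(n(2, 0)*(22 + 20) + d(43, y(10, -8))) = 1/(4*(22 + 20) + 6*43) = 1/(4*42 + 258) = 1/(168 + 258) = 1/426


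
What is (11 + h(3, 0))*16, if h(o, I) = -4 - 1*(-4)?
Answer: 176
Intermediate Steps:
h(o, I) = 0 (h(o, I) = -4 + 4 = 0)
(11 + h(3, 0))*16 = (11 + 0)*16 = 11*16 = 176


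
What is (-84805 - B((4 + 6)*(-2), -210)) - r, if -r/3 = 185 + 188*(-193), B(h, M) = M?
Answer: -192892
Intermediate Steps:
r = 108297 (r = -3*(185 + 188*(-193)) = -3*(185 - 36284) = -3*(-36099) = 108297)
(-84805 - B((4 + 6)*(-2), -210)) - r = (-84805 - 1*(-210)) - 1*108297 = (-84805 + 210) - 108297 = -84595 - 108297 = -192892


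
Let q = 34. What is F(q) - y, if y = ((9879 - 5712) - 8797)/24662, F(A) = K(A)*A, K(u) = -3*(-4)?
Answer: 5033363/12331 ≈ 408.19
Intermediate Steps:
K(u) = 12
F(A) = 12*A
y = -2315/12331 (y = (4167 - 8797)*(1/24662) = -4630*1/24662 = -2315/12331 ≈ -0.18774)
F(q) - y = 12*34 - 1*(-2315/12331) = 408 + 2315/12331 = 5033363/12331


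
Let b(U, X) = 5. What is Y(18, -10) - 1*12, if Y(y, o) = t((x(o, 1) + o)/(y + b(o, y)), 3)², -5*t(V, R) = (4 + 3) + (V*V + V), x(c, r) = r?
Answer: -71157371/6996025 ≈ -10.171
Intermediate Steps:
t(V, R) = -7/5 - V/5 - V²/5 (t(V, R) = -((4 + 3) + (V*V + V))/5 = -(7 + (V² + V))/5 = -(7 + (V + V²))/5 = -(7 + V + V²)/5 = -7/5 - V/5 - V²/5)
Y(y, o) = (-7/5 - (1 + o)²/(5*(5 + y)²) - (1 + o)/(5*(5 + y)))² (Y(y, o) = (-7/5 - (1 + o)/(5*(y + 5)) - (1 + o)²/(y + 5)²/5)² = (-7/5 - (1 + o)/(5*(5 + y)) - (1 + o)²/(5 + y)²/5)² = (-7/5 - (1 + o)/(5*(5 + y)) - (1 + o)²/(5*(5 + y)²))² = (-7/5 - (1 + o)²/(5*(5 + y)²) - (1 + o)/(5*(5 + y)))²)
Y(18, -10) - 1*12 = ((1 - 10)² + 7*(5 + 18)² + (1 - 10)*(5 + 18))²/(25*(5 + 18)⁴) - 1*12 = (1/25)*((-9)² + 7*23² - 9*23)²/23⁴ - 12 = (1/25)*(1/279841)*(81 + 7*529 - 207)² - 12 = (1/25)*(1/279841)*(81 + 3703 - 207)² - 12 = (1/25)*(1/279841)*3577² - 12 = (1/25)*(1/279841)*12794929 - 12 = 12794929/6996025 - 12 = -71157371/6996025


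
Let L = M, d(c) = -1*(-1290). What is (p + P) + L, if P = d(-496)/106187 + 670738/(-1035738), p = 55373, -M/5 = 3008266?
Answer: -824092129500648364/54990955503 ≈ -1.4986e+7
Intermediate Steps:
M = -15041330 (M = -5*3008266 = -15041330)
d(c) = 1290
P = -34943776993/54990955503 (P = 1290/106187 + 670738/(-1035738) = 1290*(1/106187) + 670738*(-1/1035738) = 1290/106187 - 335369/517869 = -34943776993/54990955503 ≈ -0.63545)
L = -15041330
(p + P) + L = (55373 - 34943776993/54990955503) - 15041330 = 3044979235290626/54990955503 - 15041330 = -824092129500648364/54990955503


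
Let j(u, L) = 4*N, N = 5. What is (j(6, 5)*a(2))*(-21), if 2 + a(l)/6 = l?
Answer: 0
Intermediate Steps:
j(u, L) = 20 (j(u, L) = 4*5 = 20)
a(l) = -12 + 6*l
(j(6, 5)*a(2))*(-21) = (20*(-12 + 6*2))*(-21) = (20*(-12 + 12))*(-21) = (20*0)*(-21) = 0*(-21) = 0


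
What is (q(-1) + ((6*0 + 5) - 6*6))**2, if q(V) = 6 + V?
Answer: 676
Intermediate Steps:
(q(-1) + ((6*0 + 5) - 6*6))**2 = ((6 - 1) + ((6*0 + 5) - 6*6))**2 = (5 + ((0 + 5) - 36))**2 = (5 + (5 - 36))**2 = (5 - 31)**2 = (-26)**2 = 676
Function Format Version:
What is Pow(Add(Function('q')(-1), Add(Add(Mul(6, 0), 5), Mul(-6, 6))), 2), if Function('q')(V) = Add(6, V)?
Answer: 676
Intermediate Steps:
Pow(Add(Function('q')(-1), Add(Add(Mul(6, 0), 5), Mul(-6, 6))), 2) = Pow(Add(Add(6, -1), Add(Add(Mul(6, 0), 5), Mul(-6, 6))), 2) = Pow(Add(5, Add(Add(0, 5), -36)), 2) = Pow(Add(5, Add(5, -36)), 2) = Pow(Add(5, -31), 2) = Pow(-26, 2) = 676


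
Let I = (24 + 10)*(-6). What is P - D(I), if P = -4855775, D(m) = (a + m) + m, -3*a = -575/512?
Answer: -7457844287/1536 ≈ -4.8554e+6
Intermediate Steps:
a = 575/1536 (a = -(-575)/(3*512) = -⅓*(-575/512) = 575/1536 ≈ 0.37435)
I = -204 (I = 34*(-6) = -204)
D(m) = 575/1536 + 2*m (D(m) = (575/1536 + m) + m = 575/1536 + 2*m)
P - D(I) = -4855775 - (575/1536 + 2*(-204)) = -4855775 - (575/1536 - 408) = -4855775 - 1*(-626113/1536) = -4855775 + 626113/1536 = -7457844287/1536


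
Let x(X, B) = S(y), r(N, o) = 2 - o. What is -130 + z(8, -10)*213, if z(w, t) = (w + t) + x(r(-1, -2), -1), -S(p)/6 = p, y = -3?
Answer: 3278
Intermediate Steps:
S(p) = -6*p
x(X, B) = 18 (x(X, B) = -6*(-3) = 18)
z(w, t) = 18 + t + w (z(w, t) = (w + t) + 18 = (t + w) + 18 = 18 + t + w)
-130 + z(8, -10)*213 = -130 + (18 - 10 + 8)*213 = -130 + 16*213 = -130 + 3408 = 3278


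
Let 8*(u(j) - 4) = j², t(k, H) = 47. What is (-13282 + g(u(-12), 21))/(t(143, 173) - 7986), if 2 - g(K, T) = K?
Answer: 13302/7939 ≈ 1.6755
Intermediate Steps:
u(j) = 4 + j²/8
g(K, T) = 2 - K
(-13282 + g(u(-12), 21))/(t(143, 173) - 7986) = (-13282 + (2 - (4 + (⅛)*(-12)²)))/(47 - 7986) = (-13282 + (2 - (4 + (⅛)*144)))/(-7939) = (-13282 + (2 - (4 + 18)))*(-1/7939) = (-13282 + (2 - 1*22))*(-1/7939) = (-13282 + (2 - 22))*(-1/7939) = (-13282 - 20)*(-1/7939) = -13302*(-1/7939) = 13302/7939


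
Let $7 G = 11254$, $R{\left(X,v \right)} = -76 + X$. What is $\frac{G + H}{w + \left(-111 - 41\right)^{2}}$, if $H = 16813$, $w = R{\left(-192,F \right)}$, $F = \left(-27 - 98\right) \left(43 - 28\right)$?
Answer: $\frac{128945}{159852} \approx 0.80665$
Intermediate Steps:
$F = -1875$ ($F = \left(-125\right) 15 = -1875$)
$w = -268$ ($w = -76 - 192 = -268$)
$G = \frac{11254}{7}$ ($G = \frac{1}{7} \cdot 11254 = \frac{11254}{7} \approx 1607.7$)
$\frac{G + H}{w + \left(-111 - 41\right)^{2}} = \frac{\frac{11254}{7} + 16813}{-268 + \left(-111 - 41\right)^{2}} = \frac{128945}{7 \left(-268 + \left(-152\right)^{2}\right)} = \frac{128945}{7 \left(-268 + 23104\right)} = \frac{128945}{7 \cdot 22836} = \frac{128945}{7} \cdot \frac{1}{22836} = \frac{128945}{159852}$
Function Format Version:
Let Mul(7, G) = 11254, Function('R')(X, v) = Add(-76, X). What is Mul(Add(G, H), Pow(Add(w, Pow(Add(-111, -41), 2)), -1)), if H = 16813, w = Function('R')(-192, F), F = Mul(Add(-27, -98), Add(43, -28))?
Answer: Rational(128945, 159852) ≈ 0.80665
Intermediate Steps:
F = -1875 (F = Mul(-125, 15) = -1875)
w = -268 (w = Add(-76, -192) = -268)
G = Rational(11254, 7) (G = Mul(Rational(1, 7), 11254) = Rational(11254, 7) ≈ 1607.7)
Mul(Add(G, H), Pow(Add(w, Pow(Add(-111, -41), 2)), -1)) = Mul(Add(Rational(11254, 7), 16813), Pow(Add(-268, Pow(Add(-111, -41), 2)), -1)) = Mul(Rational(128945, 7), Pow(Add(-268, Pow(-152, 2)), -1)) = Mul(Rational(128945, 7), Pow(Add(-268, 23104), -1)) = Mul(Rational(128945, 7), Pow(22836, -1)) = Mul(Rational(128945, 7), Rational(1, 22836)) = Rational(128945, 159852)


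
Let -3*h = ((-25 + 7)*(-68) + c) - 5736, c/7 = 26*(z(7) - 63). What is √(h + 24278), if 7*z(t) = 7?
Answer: √265890/3 ≈ 171.88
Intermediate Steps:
z(t) = 1 (z(t) = (⅐)*7 = 1)
c = -11284 (c = 7*(26*(1 - 63)) = 7*(26*(-62)) = 7*(-1612) = -11284)
h = 15796/3 (h = -(((-25 + 7)*(-68) - 11284) - 5736)/3 = -((-18*(-68) - 11284) - 5736)/3 = -((1224 - 11284) - 5736)/3 = -(-10060 - 5736)/3 = -⅓*(-15796) = 15796/3 ≈ 5265.3)
√(h + 24278) = √(15796/3 + 24278) = √(88630/3) = √265890/3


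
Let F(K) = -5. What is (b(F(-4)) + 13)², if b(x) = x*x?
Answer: 1444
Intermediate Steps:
b(x) = x²
(b(F(-4)) + 13)² = ((-5)² + 13)² = (25 + 13)² = 38² = 1444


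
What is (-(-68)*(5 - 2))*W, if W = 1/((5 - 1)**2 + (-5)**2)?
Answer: 204/41 ≈ 4.9756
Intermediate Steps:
W = 1/41 (W = 1/(4**2 + 25) = 1/(16 + 25) = 1/41 ≈ 0.024390)
(-(-68)*(5 - 2))*W = -(-68)*(5 - 2)*(1/41) = -(-68)*3*(1/41) = -34*(-6)*(1/41) = 204*(1/41) = 204/41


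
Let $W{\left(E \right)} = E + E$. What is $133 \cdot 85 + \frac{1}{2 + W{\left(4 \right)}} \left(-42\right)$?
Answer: $\frac{56504}{5} \approx 11301.0$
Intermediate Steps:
$W{\left(E \right)} = 2 E$
$133 \cdot 85 + \frac{1}{2 + W{\left(4 \right)}} \left(-42\right) = 133 \cdot 85 + \frac{1}{2 + 2 \cdot 4} \left(-42\right) = 11305 + \frac{1}{2 + 8} \left(-42\right) = 11305 + \frac{1}{10} \left(-42\right) = 11305 - \frac{21}{5} = \frac{56504}{5}$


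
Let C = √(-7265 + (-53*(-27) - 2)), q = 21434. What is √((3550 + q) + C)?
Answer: √(24984 + 2*I*√1459) ≈ 158.06 + 0.242*I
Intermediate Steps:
C = 2*I*√1459 (C = √(-7265 + (1431 - 2)) = √(-7265 + 1429) = √(-5836) = 2*I*√1459 ≈ 76.394*I)
√((3550 + q) + C) = √((3550 + 21434) + 2*I*√1459) = √(24984 + 2*I*√1459)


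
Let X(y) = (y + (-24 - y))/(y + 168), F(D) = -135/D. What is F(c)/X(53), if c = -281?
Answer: -9945/2248 ≈ -4.4239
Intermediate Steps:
X(y) = -24/(168 + y)
F(c)/X(53) = (-135/(-281))/((-24/(168 + 53))) = (-135*(-1/281))/((-24/221)) = 135/(281*((-24*1/221))) = 135/(281*(-24/221)) = (135/281)*(-221/24) = -9945/2248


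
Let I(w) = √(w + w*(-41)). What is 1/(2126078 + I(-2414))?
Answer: 1063039/2260103782762 - √6035/1130051891381 ≈ 4.7028e-7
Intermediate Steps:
I(w) = 2*√10*√(-w) (I(w) = √(w - 41*w) = √(-40*w) = 2*√10*√(-w))
1/(2126078 + I(-2414)) = 1/(2126078 + 2*√10*√(-1*(-2414))) = 1/(2126078 + 2*√10*√2414) = 1/(2126078 + 4*√6035)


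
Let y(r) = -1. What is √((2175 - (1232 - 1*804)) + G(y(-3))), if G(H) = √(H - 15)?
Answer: √(1747 + 4*I) ≈ 41.797 + 0.0479*I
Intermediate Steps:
G(H) = √(-15 + H)
√((2175 - (1232 - 1*804)) + G(y(-3))) = √((2175 - (1232 - 1*804)) + √(-15 - 1)) = √((2175 - (1232 - 804)) + √(-16)) = √((2175 - 1*428) + 4*I) = √((2175 - 428) + 4*I) = √(1747 + 4*I)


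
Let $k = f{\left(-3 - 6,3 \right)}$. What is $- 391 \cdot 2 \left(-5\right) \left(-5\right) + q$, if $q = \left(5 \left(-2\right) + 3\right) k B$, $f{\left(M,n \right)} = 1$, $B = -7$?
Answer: $-19501$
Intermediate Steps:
$k = 1$
$q = 49$ ($q = \left(5 \left(-2\right) + 3\right) 1 \left(-7\right) = \left(-10 + 3\right) 1 \left(-7\right) = \left(-7\right) 1 \left(-7\right) = \left(-7\right) \left(-7\right) = 49$)
$- 391 \cdot 2 \left(-5\right) \left(-5\right) + q = - 391 \cdot 2 \left(-5\right) \left(-5\right) + 49 = - 391 \left(\left(-10\right) \left(-5\right)\right) + 49 = \left(-391\right) 50 + 49 = -19550 + 49 = -19501$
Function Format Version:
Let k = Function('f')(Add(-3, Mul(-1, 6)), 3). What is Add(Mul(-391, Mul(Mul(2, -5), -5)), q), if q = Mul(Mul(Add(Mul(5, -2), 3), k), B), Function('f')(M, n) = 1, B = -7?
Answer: -19501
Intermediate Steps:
k = 1
q = 49 (q = Mul(Mul(Add(Mul(5, -2), 3), 1), -7) = Mul(Mul(Add(-10, 3), 1), -7) = Mul(Mul(-7, 1), -7) = Mul(-7, -7) = 49)
Add(Mul(-391, Mul(Mul(2, -5), -5)), q) = Add(Mul(-391, Mul(Mul(2, -5), -5)), 49) = Add(Mul(-391, Mul(-10, -5)), 49) = Add(Mul(-391, 50), 49) = Add(-19550, 49) = -19501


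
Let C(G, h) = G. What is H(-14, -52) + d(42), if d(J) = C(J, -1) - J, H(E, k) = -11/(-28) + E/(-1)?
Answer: 403/28 ≈ 14.393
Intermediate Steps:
H(E, k) = 11/28 - E (H(E, k) = -11*(-1/28) + E*(-1) = 11/28 - E)
d(J) = 0 (d(J) = J - J = 0)
H(-14, -52) + d(42) = (11/28 - 1*(-14)) + 0 = (11/28 + 14) + 0 = 403/28 + 0 = 403/28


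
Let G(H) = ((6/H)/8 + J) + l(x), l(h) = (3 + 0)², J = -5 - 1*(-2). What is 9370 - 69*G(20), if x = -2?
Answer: 716273/80 ≈ 8953.4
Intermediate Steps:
J = -3 (J = -5 + 2 = -3)
l(h) = 9 (l(h) = 3² = 9)
G(H) = 6 + 3/(4*H) (G(H) = ((6/H)/8 - 3) + 9 = ((6/H)*(⅛) - 3) + 9 = (3/(4*H) - 3) + 9 = (-3 + 3/(4*H)) + 9 = 6 + 3/(4*H))
9370 - 69*G(20) = 9370 - 69*(6 + (¾)/20) = 9370 - 69*(6 + (¾)*(1/20)) = 9370 - 69*(6 + 3/80) = 9370 - 69*483/80 = 9370 - 1*33327/80 = 9370 - 33327/80 = 716273/80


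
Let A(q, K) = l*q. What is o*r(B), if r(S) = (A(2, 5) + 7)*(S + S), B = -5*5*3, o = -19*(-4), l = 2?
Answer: -125400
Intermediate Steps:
A(q, K) = 2*q
o = 76
B = -75 (B = -25*3 = -75)
r(S) = 22*S (r(S) = (2*2 + 7)*(S + S) = (4 + 7)*(2*S) = 11*(2*S) = 22*S)
o*r(B) = 76*(22*(-75)) = 76*(-1650) = -125400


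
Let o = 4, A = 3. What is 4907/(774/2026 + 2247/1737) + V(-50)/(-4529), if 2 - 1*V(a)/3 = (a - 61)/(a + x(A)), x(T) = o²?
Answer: 110796345964161/37834745165 ≈ 2928.4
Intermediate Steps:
x(T) = 16 (x(T) = 4² = 16)
V(a) = 6 - 3*(-61 + a)/(16 + a) (V(a) = 6 - 3*(a - 61)/(a + 16) = 6 - 3*(-61 + a)/(16 + a))
4907/(774/2026 + 2247/1737) + V(-50)/(-4529) = 4907/(774/2026 + 2247/1737) + (3*(93 - 50)/(16 - 50))/(-4529) = 4907/(774*(1/2026) + 2247*(1/1737)) + (3*43/(-34))*(-1/4529) = 4907/(387/1013 + 749/579) + (3*(-1/34)*43)*(-1/4529) = 4907/(982810/586527) - 129/34*(-1/4529) = 4907*(586527/982810) + 129/153986 = 2878087989/982810 + 129/153986 = 110796345964161/37834745165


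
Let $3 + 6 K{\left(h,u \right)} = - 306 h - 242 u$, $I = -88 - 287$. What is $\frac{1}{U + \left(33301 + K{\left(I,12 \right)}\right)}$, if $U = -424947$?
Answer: $- \frac{2}{746011} \approx -2.6809 \cdot 10^{-6}$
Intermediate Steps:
$I = -375$ ($I = -88 - 287 = -375$)
$K{\left(h,u \right)} = - \frac{1}{2} - 51 h - \frac{121 u}{3}$ ($K{\left(h,u \right)} = - \frac{1}{2} + \frac{- 306 h - 242 u}{6} = - \frac{1}{2} - \left(51 h + \frac{121 u}{3}\right) = - \frac{1}{2} - 51 h - \frac{121 u}{3}$)
$\frac{1}{U + \left(33301 + K{\left(I,12 \right)}\right)} = \frac{1}{-424947 + \left(33301 - - \frac{37281}{2}\right)} = \frac{1}{-424947 + \left(33301 + \frac{37281}{2}\right)} = \frac{1}{-424947 + \frac{103883}{2}} = \frac{1}{- \frac{746011}{2}} = - \frac{2}{746011}$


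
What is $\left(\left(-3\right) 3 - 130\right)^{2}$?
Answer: $19321$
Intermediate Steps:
$\left(\left(-3\right) 3 - 130\right)^{2} = \left(-9 - 130\right)^{2} = \left(-139\right)^{2} = 19321$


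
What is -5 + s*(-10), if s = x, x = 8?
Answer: -85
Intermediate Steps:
s = 8
-5 + s*(-10) = -5 + 8*(-10) = -5 - 80 = -85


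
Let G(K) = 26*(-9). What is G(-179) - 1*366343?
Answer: -366577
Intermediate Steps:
G(K) = -234
G(-179) - 1*366343 = -234 - 1*366343 = -234 - 366343 = -366577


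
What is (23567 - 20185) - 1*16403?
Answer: -13021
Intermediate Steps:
(23567 - 20185) - 1*16403 = 3382 - 16403 = -13021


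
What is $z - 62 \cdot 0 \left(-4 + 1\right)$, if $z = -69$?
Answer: $-69$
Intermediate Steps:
$z - 62 \cdot 0 \left(-4 + 1\right) = -69 - 62 \cdot 0 \left(-4 + 1\right) = -69 - 62 \cdot 0 \left(-3\right) = -69 - 0 = -69 + 0 = -69$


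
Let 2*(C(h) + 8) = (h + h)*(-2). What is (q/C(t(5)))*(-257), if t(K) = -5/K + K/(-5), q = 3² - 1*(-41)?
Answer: 6425/2 ≈ 3212.5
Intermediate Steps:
q = 50 (q = 9 + 41 = 50)
t(K) = -5/K - K/5 (t(K) = -5/K + K*(-⅕) = -5/K - K/5)
C(h) = -8 - 2*h (C(h) = -8 + ((h + h)*(-2))/2 = -8 + ((2*h)*(-2))/2 = -8 + (-4*h)/2 = -8 - 2*h)
(q/C(t(5)))*(-257) = (50/(-8 - 2*(-5/5 - ⅕*5)))*(-257) = (50/(-8 - 2*(-5*⅕ - 1)))*(-257) = (50/(-8 - 2*(-1 - 1)))*(-257) = (50/(-8 - 2*(-2)))*(-257) = (50/(-8 + 4))*(-257) = (50/(-4))*(-257) = (50*(-¼))*(-257) = -25/2*(-257) = 6425/2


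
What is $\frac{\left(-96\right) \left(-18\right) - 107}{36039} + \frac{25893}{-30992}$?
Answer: $- \frac{882919795}{1116920688} \approx -0.79049$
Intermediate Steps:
$\frac{\left(-96\right) \left(-18\right) - 107}{36039} + \frac{25893}{-30992} = \left(1728 - 107\right) \frac{1}{36039} + 25893 \left(- \frac{1}{30992}\right) = 1621 \cdot \frac{1}{36039} - \frac{25893}{30992} = \frac{1621}{36039} - \frac{25893}{30992} = - \frac{882919795}{1116920688}$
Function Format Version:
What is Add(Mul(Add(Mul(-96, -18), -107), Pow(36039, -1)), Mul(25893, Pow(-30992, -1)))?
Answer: Rational(-882919795, 1116920688) ≈ -0.79049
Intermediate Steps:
Add(Mul(Add(Mul(-96, -18), -107), Pow(36039, -1)), Mul(25893, Pow(-30992, -1))) = Add(Mul(Add(1728, -107), Rational(1, 36039)), Mul(25893, Rational(-1, 30992))) = Add(Mul(1621, Rational(1, 36039)), Rational(-25893, 30992)) = Add(Rational(1621, 36039), Rational(-25893, 30992)) = Rational(-882919795, 1116920688)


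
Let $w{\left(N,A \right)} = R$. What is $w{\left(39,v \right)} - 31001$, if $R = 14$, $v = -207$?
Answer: $-30987$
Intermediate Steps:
$w{\left(N,A \right)} = 14$
$w{\left(39,v \right)} - 31001 = 14 - 31001 = -30987$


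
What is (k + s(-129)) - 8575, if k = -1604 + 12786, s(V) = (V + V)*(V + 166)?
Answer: -6939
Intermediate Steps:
s(V) = 2*V*(166 + V) (s(V) = (2*V)*(166 + V) = 2*V*(166 + V))
k = 11182
(k + s(-129)) - 8575 = (11182 + 2*(-129)*(166 - 129)) - 8575 = (11182 + 2*(-129)*37) - 8575 = (11182 - 9546) - 8575 = 1636 - 8575 = -6939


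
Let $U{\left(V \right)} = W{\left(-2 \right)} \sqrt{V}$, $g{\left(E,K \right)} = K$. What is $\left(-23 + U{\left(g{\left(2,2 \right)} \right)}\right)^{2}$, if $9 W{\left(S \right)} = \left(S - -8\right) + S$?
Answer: $\frac{42881}{81} - \frac{184 \sqrt{2}}{9} \approx 500.48$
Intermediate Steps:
$W{\left(S \right)} = \frac{8}{9} + \frac{2 S}{9}$ ($W{\left(S \right)} = \frac{\left(S - -8\right) + S}{9} = \frac{\left(S + 8\right) + S}{9} = \frac{\left(8 + S\right) + S}{9} = \frac{8 + 2 S}{9} = \frac{8}{9} + \frac{2 S}{9}$)
$U{\left(V \right)} = \frac{4 \sqrt{V}}{9}$ ($U{\left(V \right)} = \left(\frac{8}{9} + \frac{2}{9} \left(-2\right)\right) \sqrt{V} = \left(\frac{8}{9} - \frac{4}{9}\right) \sqrt{V} = \frac{4 \sqrt{V}}{9}$)
$\left(-23 + U{\left(g{\left(2,2 \right)} \right)}\right)^{2} = \left(-23 + \frac{4 \sqrt{2}}{9}\right)^{2}$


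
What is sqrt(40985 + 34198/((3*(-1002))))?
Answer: 2*sqrt(2571105113)/501 ≈ 202.42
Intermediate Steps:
sqrt(40985 + 34198/((3*(-1002)))) = sqrt(40985 + 34198/(-3006)) = sqrt(40985 + 34198*(-1/3006)) = sqrt(40985 - 17099/1503) = sqrt(61583356/1503) = 2*sqrt(2571105113)/501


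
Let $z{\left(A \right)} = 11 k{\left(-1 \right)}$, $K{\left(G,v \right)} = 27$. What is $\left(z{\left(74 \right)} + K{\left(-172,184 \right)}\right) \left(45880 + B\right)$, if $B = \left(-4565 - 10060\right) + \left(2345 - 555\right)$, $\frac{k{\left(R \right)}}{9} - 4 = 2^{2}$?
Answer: $27063855$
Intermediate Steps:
$k{\left(R \right)} = 72$ ($k{\left(R \right)} = 36 + 9 \cdot 2^{2} = 36 + 9 \cdot 4 = 36 + 36 = 72$)
$B = -12835$ ($B = -14625 + \left(2345 - 555\right) = -14625 + 1790 = -12835$)
$z{\left(A \right)} = 792$ ($z{\left(A \right)} = 11 \cdot 72 = 792$)
$\left(z{\left(74 \right)} + K{\left(-172,184 \right)}\right) \left(45880 + B\right) = \left(792 + 27\right) \left(45880 - 12835\right) = 819 \cdot 33045 = 27063855$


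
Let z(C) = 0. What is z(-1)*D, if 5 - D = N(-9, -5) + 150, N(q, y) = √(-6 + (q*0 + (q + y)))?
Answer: 0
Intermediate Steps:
N(q, y) = √(-6 + q + y) (N(q, y) = √(-6 + (0 + (q + y))) = √(-6 + (q + y)) = √(-6 + q + y))
D = -145 - 2*I*√5 (D = 5 - (√(-6 - 9 - 5) + 150) = 5 - (√(-20) + 150) = 5 - (2*I*√5 + 150) = 5 - (150 + 2*I*√5) = 5 + (-150 - 2*I*√5) = -145 - 2*I*√5 ≈ -145.0 - 4.4721*I)
z(-1)*D = 0*(-145 - 2*I*√5) = 0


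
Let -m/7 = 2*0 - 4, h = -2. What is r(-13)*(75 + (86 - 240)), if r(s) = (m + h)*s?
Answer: 26702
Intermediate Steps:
m = 28 (m = -7*(2*0 - 4) = -7*(0 - 4) = -7*(-4) = 28)
r(s) = 26*s (r(s) = (28 - 2)*s = 26*s)
r(-13)*(75 + (86 - 240)) = (26*(-13))*(75 + (86 - 240)) = -338*(75 - 154) = -338*(-79) = 26702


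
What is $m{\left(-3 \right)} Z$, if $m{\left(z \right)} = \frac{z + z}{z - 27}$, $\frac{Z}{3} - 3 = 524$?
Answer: $\frac{1581}{5} \approx 316.2$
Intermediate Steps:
$Z = 1581$ ($Z = 9 + 3 \cdot 524 = 9 + 1572 = 1581$)
$m{\left(z \right)} = \frac{2 z}{-27 + z}$
$m{\left(-3 \right)} Z = 2 \left(-3\right) \frac{1}{-27 - 3} \cdot 1581 = 2 \left(-3\right) \frac{1}{-30} \cdot 1581 = 2 \left(-3\right) \left(- \frac{1}{30}\right) 1581 = \frac{1}{5} \cdot 1581 = \frac{1581}{5}$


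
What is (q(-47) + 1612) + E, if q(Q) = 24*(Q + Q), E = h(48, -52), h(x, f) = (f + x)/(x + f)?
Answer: -643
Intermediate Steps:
h(x, f) = 1 (h(x, f) = (f + x)/(f + x) = 1)
E = 1
q(Q) = 48*Q (q(Q) = 24*(2*Q) = 48*Q)
(q(-47) + 1612) + E = (48*(-47) + 1612) + 1 = (-2256 + 1612) + 1 = -644 + 1 = -643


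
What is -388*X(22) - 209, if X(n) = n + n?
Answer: -17281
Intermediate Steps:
X(n) = 2*n
-388*X(22) - 209 = -776*22 - 209 = -388*44 - 209 = -17072 - 209 = -17281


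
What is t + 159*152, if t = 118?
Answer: 24286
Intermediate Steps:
t + 159*152 = 118 + 159*152 = 118 + 24168 = 24286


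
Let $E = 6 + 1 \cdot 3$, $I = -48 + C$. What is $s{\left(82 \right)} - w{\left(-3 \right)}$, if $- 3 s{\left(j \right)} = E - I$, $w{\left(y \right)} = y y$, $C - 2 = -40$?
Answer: $- \frac{122}{3} \approx -40.667$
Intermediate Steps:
$C = -38$ ($C = 2 - 40 = -38$)
$I = -86$ ($I = -48 - 38 = -86$)
$w{\left(y \right)} = y^{2}$
$E = 9$ ($E = 6 + 3 = 9$)
$s{\left(j \right)} = - \frac{95}{3}$ ($s{\left(j \right)} = - \frac{9 - -86}{3} = - \frac{9 + 86}{3} = \left(- \frac{1}{3}\right) 95 = - \frac{95}{3}$)
$s{\left(82 \right)} - w{\left(-3 \right)} = - \frac{95}{3} - \left(-3\right)^{2} = - \frac{95}{3} - 9 = - \frac{122}{3}$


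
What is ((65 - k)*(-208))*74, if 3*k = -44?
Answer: -3678688/3 ≈ -1.2262e+6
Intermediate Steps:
k = -44/3 (k = (⅓)*(-44) = -44/3 ≈ -14.667)
((65 - k)*(-208))*74 = ((65 - 1*(-44/3))*(-208))*74 = ((65 + 44/3)*(-208))*74 = ((239/3)*(-208))*74 = -49712/3*74 = -3678688/3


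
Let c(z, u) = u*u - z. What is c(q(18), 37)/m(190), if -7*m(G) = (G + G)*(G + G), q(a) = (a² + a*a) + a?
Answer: -259/7600 ≈ -0.034079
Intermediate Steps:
q(a) = a + 2*a² (q(a) = (a² + a²) + a = 2*a² + a = a + 2*a²)
c(z, u) = u² - z
m(G) = -4*G²/7 (m(G) = -(G + G)*(G + G)/7 = -2*G*2*G/7 = -4*G²/7)
c(q(18), 37)/m(190) = (37² - 18*(1 + 2*18))/((-4/7*190²)) = (1369 - 18*(1 + 36))/((-4/7*36100)) = (1369 - 18*37)/(-144400/7) = (1369 - 1*666)*(-7/144400) = (1369 - 666)*(-7/144400) = 703*(-7/144400) = -259/7600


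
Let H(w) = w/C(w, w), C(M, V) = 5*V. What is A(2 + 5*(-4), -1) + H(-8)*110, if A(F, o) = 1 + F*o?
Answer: 41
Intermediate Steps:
H(w) = 1/5 (H(w) = w/((5*w)) = w*(1/(5*w)) = 1/5)
A(2 + 5*(-4), -1) + H(-8)*110 = (1 + (2 + 5*(-4))*(-1)) + (1/5)*110 = (1 + (2 - 20)*(-1)) + 22 = (1 - 18*(-1)) + 22 = (1 + 18) + 22 = 19 + 22 = 41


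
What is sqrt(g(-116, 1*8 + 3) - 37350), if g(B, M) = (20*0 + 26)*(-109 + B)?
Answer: 120*I*sqrt(3) ≈ 207.85*I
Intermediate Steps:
g(B, M) = -2834 + 26*B (g(B, M) = (0 + 26)*(-109 + B) = 26*(-109 + B) = -2834 + 26*B)
sqrt(g(-116, 1*8 + 3) - 37350) = sqrt((-2834 + 26*(-116)) - 37350) = sqrt((-2834 - 3016) - 37350) = sqrt(-5850 - 37350) = sqrt(-43200) = 120*I*sqrt(3)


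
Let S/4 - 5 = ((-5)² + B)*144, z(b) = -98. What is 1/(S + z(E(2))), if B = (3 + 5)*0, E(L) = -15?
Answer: 1/14322 ≈ 6.9823e-5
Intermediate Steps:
B = 0 (B = 8*0 = 0)
S = 14420 (S = 20 + 4*(((-5)² + 0)*144) = 20 + 4*((25 + 0)*144) = 20 + 4*(25*144) = 20 + 4*3600 = 20 + 14400 = 14420)
1/(S + z(E(2))) = 1/(14420 - 98) = 1/14322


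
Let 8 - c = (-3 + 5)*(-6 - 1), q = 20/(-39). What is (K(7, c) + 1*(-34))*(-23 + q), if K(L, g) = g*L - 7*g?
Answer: 31178/39 ≈ 799.44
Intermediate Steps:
q = -20/39 (q = 20*(-1/39) = -20/39 ≈ -0.51282)
c = 22 (c = 8 - (-3 + 5)*(-6 - 1) = 8 - 2*(-7) = 8 - 1*(-14) = 8 + 14 = 22)
K(L, g) = -7*g + L*g (K(L, g) = L*g - 7*g = -7*g + L*g)
(K(7, c) + 1*(-34))*(-23 + q) = (22*(-7 + 7) + 1*(-34))*(-23 - 20/39) = (22*0 - 34)*(-917/39) = (0 - 34)*(-917/39) = -34*(-917/39) = 31178/39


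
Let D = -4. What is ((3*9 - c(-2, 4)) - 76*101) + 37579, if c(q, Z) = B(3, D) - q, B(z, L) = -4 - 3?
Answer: 29935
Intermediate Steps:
B(z, L) = -7
c(q, Z) = -7 - q
((3*9 - c(-2, 4)) - 76*101) + 37579 = ((3*9 - (-7 - 1*(-2))) - 76*101) + 37579 = ((27 - (-7 + 2)) - 7676) + 37579 = ((27 - 1*(-5)) - 7676) + 37579 = ((27 + 5) - 7676) + 37579 = (32 - 7676) + 37579 = -7644 + 37579 = 29935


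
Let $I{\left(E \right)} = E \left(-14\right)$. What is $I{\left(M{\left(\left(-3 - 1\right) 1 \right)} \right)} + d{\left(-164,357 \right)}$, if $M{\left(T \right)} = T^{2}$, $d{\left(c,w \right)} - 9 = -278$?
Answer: $-493$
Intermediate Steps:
$d{\left(c,w \right)} = -269$ ($d{\left(c,w \right)} = 9 - 278 = -269$)
$I{\left(E \right)} = - 14 E$
$I{\left(M{\left(\left(-3 - 1\right) 1 \right)} \right)} + d{\left(-164,357 \right)} = - 14 \left(\left(-3 - 1\right) 1\right)^{2} - 269 = - 14 \left(\left(-4\right) 1\right)^{2} - 269 = - 14 \left(-4\right)^{2} - 269 = \left(-14\right) 16 - 269 = -224 - 269 = -493$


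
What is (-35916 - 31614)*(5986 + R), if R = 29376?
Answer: -2387995860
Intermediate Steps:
(-35916 - 31614)*(5986 + R) = (-35916 - 31614)*(5986 + 29376) = -67530*35362 = -2387995860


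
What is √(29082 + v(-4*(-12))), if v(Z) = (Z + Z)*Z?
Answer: √33690 ≈ 183.55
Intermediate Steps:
v(Z) = 2*Z² (v(Z) = (2*Z)*Z = 2*Z²)
√(29082 + v(-4*(-12))) = √(29082 + 2*(-4*(-12))²) = √(29082 + 2*48²) = √(29082 + 2*2304) = √(29082 + 4608) = √33690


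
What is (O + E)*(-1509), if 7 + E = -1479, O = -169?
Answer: 2497395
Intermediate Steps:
E = -1486 (E = -7 - 1479 = -1486)
(O + E)*(-1509) = (-169 - 1486)*(-1509) = -1655*(-1509) = 2497395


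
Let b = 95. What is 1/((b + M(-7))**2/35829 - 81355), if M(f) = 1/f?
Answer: -1755621/142828105559 ≈ -1.2292e-5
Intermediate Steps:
1/((b + M(-7))**2/35829 - 81355) = 1/((95 + 1/(-7))**2/35829 - 81355) = 1/((95 - 1/7)**2*(1/35829) - 81355) = 1/((664/7)**2*(1/35829) - 81355) = 1/((440896/49)*(1/35829) - 81355) = 1/(440896/1755621 - 81355) = 1/(-142828105559/1755621) = -1755621/142828105559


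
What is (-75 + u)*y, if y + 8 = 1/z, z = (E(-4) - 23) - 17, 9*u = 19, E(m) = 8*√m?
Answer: 152602/261 + 164*I/261 ≈ 584.68 + 0.62835*I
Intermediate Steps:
u = 19/9 (u = (⅑)*19 = 19/9 ≈ 2.1111)
z = -40 + 16*I (z = (8*√(-4) - 23) - 17 = (8*(2*I) - 23) - 17 = (16*I - 23) - 17 = (-23 + 16*I) - 17 = -40 + 16*I ≈ -40.0 + 16.0*I)
y = -8 + (-40 - 16*I)/1856 (y = -8 + 1/(-40 + 16*I) = -8 + (-40 - 16*I)/1856 ≈ -8.0215 - 0.0086207*I)
(-75 + u)*y = (-75 + 19/9)*(-1861/232 - I/116) = -656*(-1861/232 - I/116)/9 = 152602/261 + 164*I/261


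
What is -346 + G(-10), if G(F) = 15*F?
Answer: -496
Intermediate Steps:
-346 + G(-10) = -346 + 15*(-10) = -346 - 150 = -496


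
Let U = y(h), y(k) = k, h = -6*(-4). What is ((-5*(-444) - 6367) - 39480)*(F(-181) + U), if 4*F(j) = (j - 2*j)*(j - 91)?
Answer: 535914068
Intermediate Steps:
h = 24
F(j) = -j*(-91 + j)/4 (F(j) = ((j - 2*j)*(j - 91))/4 = ((-j)*(-91 + j))/4 = (-j*(-91 + j))/4 = -j*(-91 + j)/4)
U = 24
((-5*(-444) - 6367) - 39480)*(F(-181) + U) = ((-5*(-444) - 6367) - 39480)*((¼)*(-181)*(91 - 1*(-181)) + 24) = ((2220 - 6367) - 39480)*((¼)*(-181)*(91 + 181) + 24) = (-4147 - 39480)*((¼)*(-181)*272 + 24) = -43627*(-12308 + 24) = -43627*(-12284) = 535914068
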